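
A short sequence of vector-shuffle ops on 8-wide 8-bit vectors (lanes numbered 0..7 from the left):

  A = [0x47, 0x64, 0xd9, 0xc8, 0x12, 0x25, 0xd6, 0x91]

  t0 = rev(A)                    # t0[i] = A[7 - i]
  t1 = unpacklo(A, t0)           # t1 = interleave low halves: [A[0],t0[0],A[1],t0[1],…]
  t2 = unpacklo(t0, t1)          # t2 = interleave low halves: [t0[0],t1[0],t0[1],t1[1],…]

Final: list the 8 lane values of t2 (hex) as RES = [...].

RES = [0x91, 0x47, 0xd6, 0x91, 0x25, 0x64, 0x12, 0xd6]

t0 = [0x91, 0xd6, 0x25, 0x12, 0xc8, 0xd9, 0x64, 0x47]
t1 = [0x47, 0x91, 0x64, 0xd6, 0xd9, 0x25, 0xc8, 0x12]
t2 = [0x91, 0x47, 0xd6, 0x91, 0x25, 0x64, 0x12, 0xd6]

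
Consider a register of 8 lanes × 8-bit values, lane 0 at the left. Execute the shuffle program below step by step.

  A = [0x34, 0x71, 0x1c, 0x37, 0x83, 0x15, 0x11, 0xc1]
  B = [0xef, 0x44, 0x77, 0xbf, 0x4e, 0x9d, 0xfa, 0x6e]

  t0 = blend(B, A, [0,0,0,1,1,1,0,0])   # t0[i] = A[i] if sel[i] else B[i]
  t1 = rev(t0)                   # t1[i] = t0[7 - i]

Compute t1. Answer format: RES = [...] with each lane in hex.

RES = [ 0x6e  0xfa  0x15  0x83  0x37  0x77  0x44  0xef ]

  t0: ef 44 77 37 83 15 fa 6e
  t1: 6e fa 15 83 37 77 44 ef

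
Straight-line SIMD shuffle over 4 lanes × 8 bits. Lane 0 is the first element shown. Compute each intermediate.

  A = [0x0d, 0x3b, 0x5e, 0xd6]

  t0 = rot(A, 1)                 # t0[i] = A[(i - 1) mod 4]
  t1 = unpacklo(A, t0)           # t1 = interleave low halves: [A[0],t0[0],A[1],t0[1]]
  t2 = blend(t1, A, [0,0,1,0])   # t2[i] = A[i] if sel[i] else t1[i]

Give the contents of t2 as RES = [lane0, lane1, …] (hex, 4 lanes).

RES = [0x0d, 0xd6, 0x5e, 0x0d]

t0 = [0xd6, 0x0d, 0x3b, 0x5e]
t1 = [0x0d, 0xd6, 0x3b, 0x0d]
t2 = [0x0d, 0xd6, 0x5e, 0x0d]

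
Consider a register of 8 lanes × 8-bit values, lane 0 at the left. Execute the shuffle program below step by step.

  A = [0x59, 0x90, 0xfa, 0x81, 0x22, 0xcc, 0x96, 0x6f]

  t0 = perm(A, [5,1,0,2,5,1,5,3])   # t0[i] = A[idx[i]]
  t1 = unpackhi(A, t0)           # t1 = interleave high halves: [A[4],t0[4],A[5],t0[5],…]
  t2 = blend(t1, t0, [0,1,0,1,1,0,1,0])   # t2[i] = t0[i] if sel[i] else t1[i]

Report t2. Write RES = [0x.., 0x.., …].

RES = [0x22, 0x90, 0xcc, 0xfa, 0xcc, 0xcc, 0xcc, 0x81]

→ t0 |cc|90|59|fa|cc|90|cc|81|
→ t1 |22|cc|cc|90|96|cc|6f|81|
→ t2 |22|90|cc|fa|cc|cc|cc|81|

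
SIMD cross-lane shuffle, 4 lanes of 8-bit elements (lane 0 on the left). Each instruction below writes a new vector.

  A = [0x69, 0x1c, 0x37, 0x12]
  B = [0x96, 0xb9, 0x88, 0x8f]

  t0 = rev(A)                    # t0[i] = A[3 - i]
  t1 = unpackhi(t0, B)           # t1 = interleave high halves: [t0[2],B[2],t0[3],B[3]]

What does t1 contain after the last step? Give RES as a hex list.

RES = [ 0x1c  0x88  0x69  0x8f ]

  t0: 12 37 1c 69
  t1: 1c 88 69 8f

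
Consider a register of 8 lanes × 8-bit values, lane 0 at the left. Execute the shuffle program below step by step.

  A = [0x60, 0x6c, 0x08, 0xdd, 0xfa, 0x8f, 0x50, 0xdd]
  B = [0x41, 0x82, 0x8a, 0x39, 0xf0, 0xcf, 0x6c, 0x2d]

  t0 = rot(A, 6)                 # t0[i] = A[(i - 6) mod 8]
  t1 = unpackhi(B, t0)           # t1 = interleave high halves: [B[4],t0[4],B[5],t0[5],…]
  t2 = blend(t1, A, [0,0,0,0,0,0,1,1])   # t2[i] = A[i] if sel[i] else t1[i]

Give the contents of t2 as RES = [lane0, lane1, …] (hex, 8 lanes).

t0 = [0x08, 0xdd, 0xfa, 0x8f, 0x50, 0xdd, 0x60, 0x6c]
t1 = [0xf0, 0x50, 0xcf, 0xdd, 0x6c, 0x60, 0x2d, 0x6c]
t2 = [0xf0, 0x50, 0xcf, 0xdd, 0x6c, 0x60, 0x50, 0xdd]

RES = [0xf0, 0x50, 0xcf, 0xdd, 0x6c, 0x60, 0x50, 0xdd]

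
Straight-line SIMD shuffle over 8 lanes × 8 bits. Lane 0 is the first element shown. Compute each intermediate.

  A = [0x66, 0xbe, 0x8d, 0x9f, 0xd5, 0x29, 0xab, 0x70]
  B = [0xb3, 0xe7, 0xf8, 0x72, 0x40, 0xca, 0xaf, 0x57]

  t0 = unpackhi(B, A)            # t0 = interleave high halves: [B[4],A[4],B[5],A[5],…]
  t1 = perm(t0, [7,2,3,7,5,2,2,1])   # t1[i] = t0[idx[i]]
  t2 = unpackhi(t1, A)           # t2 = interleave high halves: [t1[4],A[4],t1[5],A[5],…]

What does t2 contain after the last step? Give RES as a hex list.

  t0: 40 d5 ca 29 af ab 57 70
  t1: 70 ca 29 70 ab ca ca d5
  t2: ab d5 ca 29 ca ab d5 70

RES = [0xab, 0xd5, 0xca, 0x29, 0xca, 0xab, 0xd5, 0x70]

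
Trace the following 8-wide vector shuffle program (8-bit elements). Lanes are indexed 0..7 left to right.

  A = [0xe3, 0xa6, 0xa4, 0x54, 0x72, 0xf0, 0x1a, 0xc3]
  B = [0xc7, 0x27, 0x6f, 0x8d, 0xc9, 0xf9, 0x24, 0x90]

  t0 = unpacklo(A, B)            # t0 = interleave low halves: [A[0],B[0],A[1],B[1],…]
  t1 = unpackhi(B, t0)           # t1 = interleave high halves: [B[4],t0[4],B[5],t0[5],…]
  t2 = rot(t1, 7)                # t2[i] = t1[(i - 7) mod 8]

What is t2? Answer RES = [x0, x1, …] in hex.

RES = [ 0xa4  0xf9  0x6f  0x24  0x54  0x90  0x8d  0xc9 ]

t0 = [0xe3, 0xc7, 0xa6, 0x27, 0xa4, 0x6f, 0x54, 0x8d]
t1 = [0xc9, 0xa4, 0xf9, 0x6f, 0x24, 0x54, 0x90, 0x8d]
t2 = [0xa4, 0xf9, 0x6f, 0x24, 0x54, 0x90, 0x8d, 0xc9]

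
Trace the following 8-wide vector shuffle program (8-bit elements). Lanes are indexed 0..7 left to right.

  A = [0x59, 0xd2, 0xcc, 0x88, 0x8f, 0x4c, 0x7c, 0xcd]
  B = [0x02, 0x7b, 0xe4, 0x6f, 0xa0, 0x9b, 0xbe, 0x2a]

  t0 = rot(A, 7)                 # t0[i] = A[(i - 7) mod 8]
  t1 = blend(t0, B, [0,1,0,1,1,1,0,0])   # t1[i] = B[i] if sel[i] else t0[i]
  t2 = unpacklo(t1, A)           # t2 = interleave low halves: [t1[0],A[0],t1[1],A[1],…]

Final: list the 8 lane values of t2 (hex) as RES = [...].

t0 = [0xd2, 0xcc, 0x88, 0x8f, 0x4c, 0x7c, 0xcd, 0x59]
t1 = [0xd2, 0x7b, 0x88, 0x6f, 0xa0, 0x9b, 0xcd, 0x59]
t2 = [0xd2, 0x59, 0x7b, 0xd2, 0x88, 0xcc, 0x6f, 0x88]

RES = [0xd2, 0x59, 0x7b, 0xd2, 0x88, 0xcc, 0x6f, 0x88]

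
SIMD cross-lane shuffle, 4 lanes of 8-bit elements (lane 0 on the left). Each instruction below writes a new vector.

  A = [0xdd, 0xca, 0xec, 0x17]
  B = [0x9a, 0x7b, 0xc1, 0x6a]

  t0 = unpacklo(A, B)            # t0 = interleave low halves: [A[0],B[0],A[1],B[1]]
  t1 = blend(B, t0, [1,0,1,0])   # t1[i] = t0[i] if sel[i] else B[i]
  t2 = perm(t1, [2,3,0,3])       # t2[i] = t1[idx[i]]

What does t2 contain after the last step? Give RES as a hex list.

RES = [0xca, 0x6a, 0xdd, 0x6a]

  t0: dd 9a ca 7b
  t1: dd 7b ca 6a
  t2: ca 6a dd 6a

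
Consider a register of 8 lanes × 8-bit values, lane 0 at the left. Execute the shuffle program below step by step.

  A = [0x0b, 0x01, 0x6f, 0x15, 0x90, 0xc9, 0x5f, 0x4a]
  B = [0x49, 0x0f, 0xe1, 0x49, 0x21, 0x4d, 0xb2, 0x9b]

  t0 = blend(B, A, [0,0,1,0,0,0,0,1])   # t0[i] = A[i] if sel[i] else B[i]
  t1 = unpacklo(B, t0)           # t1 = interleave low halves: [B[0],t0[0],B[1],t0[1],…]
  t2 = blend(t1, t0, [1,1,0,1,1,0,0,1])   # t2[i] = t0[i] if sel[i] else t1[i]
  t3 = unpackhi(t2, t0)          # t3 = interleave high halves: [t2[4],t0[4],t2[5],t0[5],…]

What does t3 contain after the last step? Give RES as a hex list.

RES = [0x21, 0x21, 0x6f, 0x4d, 0x49, 0xb2, 0x4a, 0x4a]

→ t0 |49|0f|6f|49|21|4d|b2|4a|
→ t1 |49|49|0f|0f|e1|6f|49|49|
→ t2 |49|0f|0f|49|21|6f|49|4a|
→ t3 |21|21|6f|4d|49|b2|4a|4a|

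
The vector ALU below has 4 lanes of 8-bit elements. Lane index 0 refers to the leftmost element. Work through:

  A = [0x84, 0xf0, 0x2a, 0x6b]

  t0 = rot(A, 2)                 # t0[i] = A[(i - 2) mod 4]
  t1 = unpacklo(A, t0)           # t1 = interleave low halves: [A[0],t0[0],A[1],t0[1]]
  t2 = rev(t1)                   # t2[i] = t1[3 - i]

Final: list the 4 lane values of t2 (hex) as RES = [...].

→ t0 |2a|6b|84|f0|
→ t1 |84|2a|f0|6b|
→ t2 |6b|f0|2a|84|

RES = [ 0x6b  0xf0  0x2a  0x84 ]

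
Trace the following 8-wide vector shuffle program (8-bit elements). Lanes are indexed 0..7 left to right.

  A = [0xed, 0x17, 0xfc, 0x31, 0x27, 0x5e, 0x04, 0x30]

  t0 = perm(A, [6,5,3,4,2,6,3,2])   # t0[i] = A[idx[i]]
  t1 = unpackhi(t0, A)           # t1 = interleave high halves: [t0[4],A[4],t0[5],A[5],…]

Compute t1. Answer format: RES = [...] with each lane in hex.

RES = [0xfc, 0x27, 0x04, 0x5e, 0x31, 0x04, 0xfc, 0x30]

→ t0 |04|5e|31|27|fc|04|31|fc|
→ t1 |fc|27|04|5e|31|04|fc|30|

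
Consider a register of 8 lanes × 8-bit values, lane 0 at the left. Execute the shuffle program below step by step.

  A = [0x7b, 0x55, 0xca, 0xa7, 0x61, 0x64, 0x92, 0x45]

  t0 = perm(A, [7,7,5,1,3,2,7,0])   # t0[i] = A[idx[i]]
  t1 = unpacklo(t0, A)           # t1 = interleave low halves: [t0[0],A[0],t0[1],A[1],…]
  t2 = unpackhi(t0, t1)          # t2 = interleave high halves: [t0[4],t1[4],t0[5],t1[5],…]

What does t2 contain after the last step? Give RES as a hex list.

RES = [ 0xa7  0x64  0xca  0xca  0x45  0x55  0x7b  0xa7 ]

t0 = [0x45, 0x45, 0x64, 0x55, 0xa7, 0xca, 0x45, 0x7b]
t1 = [0x45, 0x7b, 0x45, 0x55, 0x64, 0xca, 0x55, 0xa7]
t2 = [0xa7, 0x64, 0xca, 0xca, 0x45, 0x55, 0x7b, 0xa7]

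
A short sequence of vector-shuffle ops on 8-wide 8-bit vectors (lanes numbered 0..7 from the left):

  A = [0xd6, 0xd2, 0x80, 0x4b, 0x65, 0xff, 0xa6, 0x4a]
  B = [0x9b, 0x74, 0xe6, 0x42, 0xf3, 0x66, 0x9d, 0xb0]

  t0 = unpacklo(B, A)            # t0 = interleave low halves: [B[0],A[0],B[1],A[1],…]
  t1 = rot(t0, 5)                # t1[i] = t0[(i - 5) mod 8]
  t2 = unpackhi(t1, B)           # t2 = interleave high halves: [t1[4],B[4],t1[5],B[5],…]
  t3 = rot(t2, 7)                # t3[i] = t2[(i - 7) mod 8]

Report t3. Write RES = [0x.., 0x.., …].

→ t0 |9b|d6|74|d2|e6|80|42|4b|
→ t1 |d2|e6|80|42|4b|9b|d6|74|
→ t2 |4b|f3|9b|66|d6|9d|74|b0|
→ t3 |f3|9b|66|d6|9d|74|b0|4b|

RES = [ 0xf3  0x9b  0x66  0xd6  0x9d  0x74  0xb0  0x4b ]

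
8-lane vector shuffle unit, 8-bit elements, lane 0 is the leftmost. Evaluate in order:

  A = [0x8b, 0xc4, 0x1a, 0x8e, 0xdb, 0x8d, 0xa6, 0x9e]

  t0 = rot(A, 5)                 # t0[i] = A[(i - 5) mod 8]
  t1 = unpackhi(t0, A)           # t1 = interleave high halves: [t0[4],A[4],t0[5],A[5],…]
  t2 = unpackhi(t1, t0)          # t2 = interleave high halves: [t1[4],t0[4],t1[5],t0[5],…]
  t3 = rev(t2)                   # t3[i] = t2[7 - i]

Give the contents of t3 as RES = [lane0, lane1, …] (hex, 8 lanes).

RES = [ 0x1a  0x9e  0xc4  0x1a  0x8b  0xa6  0x9e  0xc4 ]

→ t0 |8e|db|8d|a6|9e|8b|c4|1a|
→ t1 |9e|db|8b|8d|c4|a6|1a|9e|
→ t2 |c4|9e|a6|8b|1a|c4|9e|1a|
→ t3 |1a|9e|c4|1a|8b|a6|9e|c4|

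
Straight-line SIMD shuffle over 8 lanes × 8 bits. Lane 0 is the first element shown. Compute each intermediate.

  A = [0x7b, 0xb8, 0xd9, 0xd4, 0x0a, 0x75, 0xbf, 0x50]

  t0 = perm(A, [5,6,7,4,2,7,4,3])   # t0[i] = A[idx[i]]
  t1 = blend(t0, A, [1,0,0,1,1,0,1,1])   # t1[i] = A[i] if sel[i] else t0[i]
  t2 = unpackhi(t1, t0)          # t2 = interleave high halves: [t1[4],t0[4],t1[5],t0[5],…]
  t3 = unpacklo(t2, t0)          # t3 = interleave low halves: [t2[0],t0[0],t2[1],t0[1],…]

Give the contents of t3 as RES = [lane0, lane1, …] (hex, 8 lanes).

t0 = [0x75, 0xbf, 0x50, 0x0a, 0xd9, 0x50, 0x0a, 0xd4]
t1 = [0x7b, 0xbf, 0x50, 0xd4, 0x0a, 0x50, 0xbf, 0x50]
t2 = [0x0a, 0xd9, 0x50, 0x50, 0xbf, 0x0a, 0x50, 0xd4]
t3 = [0x0a, 0x75, 0xd9, 0xbf, 0x50, 0x50, 0x50, 0x0a]

RES = [ 0x0a  0x75  0xd9  0xbf  0x50  0x50  0x50  0x0a ]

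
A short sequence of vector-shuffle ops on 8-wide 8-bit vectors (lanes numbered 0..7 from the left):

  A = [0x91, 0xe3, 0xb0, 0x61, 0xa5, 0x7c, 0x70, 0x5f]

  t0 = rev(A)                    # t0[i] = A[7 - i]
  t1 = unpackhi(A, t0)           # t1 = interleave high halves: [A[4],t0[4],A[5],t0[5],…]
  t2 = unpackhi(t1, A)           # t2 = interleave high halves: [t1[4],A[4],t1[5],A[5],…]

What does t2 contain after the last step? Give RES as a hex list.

→ t0 |5f|70|7c|a5|61|b0|e3|91|
→ t1 |a5|61|7c|b0|70|e3|5f|91|
→ t2 |70|a5|e3|7c|5f|70|91|5f|

RES = [ 0x70  0xa5  0xe3  0x7c  0x5f  0x70  0x91  0x5f ]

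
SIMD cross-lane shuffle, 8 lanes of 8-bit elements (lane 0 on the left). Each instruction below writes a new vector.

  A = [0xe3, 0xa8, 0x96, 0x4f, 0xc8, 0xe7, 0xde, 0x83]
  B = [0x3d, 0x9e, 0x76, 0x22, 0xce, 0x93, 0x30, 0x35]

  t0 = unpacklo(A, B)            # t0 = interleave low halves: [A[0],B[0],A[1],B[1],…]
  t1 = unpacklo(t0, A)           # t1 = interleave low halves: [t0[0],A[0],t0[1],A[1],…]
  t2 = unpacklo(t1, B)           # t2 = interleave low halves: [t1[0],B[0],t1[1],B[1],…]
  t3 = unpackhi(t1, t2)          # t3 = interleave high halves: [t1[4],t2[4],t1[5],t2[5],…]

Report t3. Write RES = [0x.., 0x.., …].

  t0: e3 3d a8 9e 96 76 4f 22
  t1: e3 e3 3d a8 a8 96 9e 4f
  t2: e3 3d e3 9e 3d 76 a8 22
  t3: a8 3d 96 76 9e a8 4f 22

RES = [ 0xa8  0x3d  0x96  0x76  0x9e  0xa8  0x4f  0x22 ]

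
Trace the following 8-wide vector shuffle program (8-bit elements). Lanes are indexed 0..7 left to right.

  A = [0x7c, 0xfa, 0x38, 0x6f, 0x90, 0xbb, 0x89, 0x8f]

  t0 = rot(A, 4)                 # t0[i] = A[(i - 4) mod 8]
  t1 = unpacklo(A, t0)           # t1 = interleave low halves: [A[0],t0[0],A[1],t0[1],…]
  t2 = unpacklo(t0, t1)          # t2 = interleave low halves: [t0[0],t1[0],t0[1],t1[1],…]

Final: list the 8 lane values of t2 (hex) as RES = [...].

→ t0 |90|bb|89|8f|7c|fa|38|6f|
→ t1 |7c|90|fa|bb|38|89|6f|8f|
→ t2 |90|7c|bb|90|89|fa|8f|bb|

RES = [0x90, 0x7c, 0xbb, 0x90, 0x89, 0xfa, 0x8f, 0xbb]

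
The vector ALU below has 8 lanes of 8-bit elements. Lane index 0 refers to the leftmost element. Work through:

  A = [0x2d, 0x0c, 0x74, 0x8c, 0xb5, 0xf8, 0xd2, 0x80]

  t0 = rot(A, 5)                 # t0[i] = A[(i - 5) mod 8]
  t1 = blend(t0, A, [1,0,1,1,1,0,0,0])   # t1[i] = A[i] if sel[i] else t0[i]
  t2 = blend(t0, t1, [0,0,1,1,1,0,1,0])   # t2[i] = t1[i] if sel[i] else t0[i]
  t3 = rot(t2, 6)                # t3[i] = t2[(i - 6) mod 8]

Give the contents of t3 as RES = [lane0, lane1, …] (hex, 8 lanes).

  t0: 8c b5 f8 d2 80 2d 0c 74
  t1: 2d b5 74 8c b5 2d 0c 74
  t2: 8c b5 74 8c b5 2d 0c 74
  t3: 74 8c b5 2d 0c 74 8c b5

RES = [ 0x74  0x8c  0xb5  0x2d  0x0c  0x74  0x8c  0xb5 ]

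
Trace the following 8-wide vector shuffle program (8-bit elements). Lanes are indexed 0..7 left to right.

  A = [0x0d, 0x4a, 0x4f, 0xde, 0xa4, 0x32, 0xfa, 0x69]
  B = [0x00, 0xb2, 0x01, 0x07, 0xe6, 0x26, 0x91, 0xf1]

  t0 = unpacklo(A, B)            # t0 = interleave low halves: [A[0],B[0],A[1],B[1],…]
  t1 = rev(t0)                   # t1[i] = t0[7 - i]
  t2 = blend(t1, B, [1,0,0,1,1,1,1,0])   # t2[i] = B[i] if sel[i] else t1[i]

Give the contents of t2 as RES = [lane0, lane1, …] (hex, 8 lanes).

RES = [ 0x00  0xde  0x01  0x07  0xe6  0x26  0x91  0x0d ]

→ t0 |0d|00|4a|b2|4f|01|de|07|
→ t1 |07|de|01|4f|b2|4a|00|0d|
→ t2 |00|de|01|07|e6|26|91|0d|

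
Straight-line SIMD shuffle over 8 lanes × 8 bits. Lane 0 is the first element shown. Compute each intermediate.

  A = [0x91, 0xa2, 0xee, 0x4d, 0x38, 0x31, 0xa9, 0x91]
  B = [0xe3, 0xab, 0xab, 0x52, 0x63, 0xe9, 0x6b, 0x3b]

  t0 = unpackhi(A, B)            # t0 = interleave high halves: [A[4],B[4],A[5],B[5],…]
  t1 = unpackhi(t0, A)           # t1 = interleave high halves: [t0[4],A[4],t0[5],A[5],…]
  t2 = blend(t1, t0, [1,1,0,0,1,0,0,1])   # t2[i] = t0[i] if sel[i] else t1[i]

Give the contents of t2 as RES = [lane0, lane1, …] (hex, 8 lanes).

t0 = [0x38, 0x63, 0x31, 0xe9, 0xa9, 0x6b, 0x91, 0x3b]
t1 = [0xa9, 0x38, 0x6b, 0x31, 0x91, 0xa9, 0x3b, 0x91]
t2 = [0x38, 0x63, 0x6b, 0x31, 0xa9, 0xa9, 0x3b, 0x3b]

RES = [0x38, 0x63, 0x6b, 0x31, 0xa9, 0xa9, 0x3b, 0x3b]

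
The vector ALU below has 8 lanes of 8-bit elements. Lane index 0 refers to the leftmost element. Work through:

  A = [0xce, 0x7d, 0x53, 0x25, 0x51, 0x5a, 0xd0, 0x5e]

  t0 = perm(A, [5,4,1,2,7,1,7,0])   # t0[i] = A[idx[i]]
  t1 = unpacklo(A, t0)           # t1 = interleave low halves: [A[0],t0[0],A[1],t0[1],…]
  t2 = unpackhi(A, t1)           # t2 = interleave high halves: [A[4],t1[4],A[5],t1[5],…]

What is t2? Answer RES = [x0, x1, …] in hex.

→ t0 |5a|51|7d|53|5e|7d|5e|ce|
→ t1 |ce|5a|7d|51|53|7d|25|53|
→ t2 |51|53|5a|7d|d0|25|5e|53|

RES = [0x51, 0x53, 0x5a, 0x7d, 0xd0, 0x25, 0x5e, 0x53]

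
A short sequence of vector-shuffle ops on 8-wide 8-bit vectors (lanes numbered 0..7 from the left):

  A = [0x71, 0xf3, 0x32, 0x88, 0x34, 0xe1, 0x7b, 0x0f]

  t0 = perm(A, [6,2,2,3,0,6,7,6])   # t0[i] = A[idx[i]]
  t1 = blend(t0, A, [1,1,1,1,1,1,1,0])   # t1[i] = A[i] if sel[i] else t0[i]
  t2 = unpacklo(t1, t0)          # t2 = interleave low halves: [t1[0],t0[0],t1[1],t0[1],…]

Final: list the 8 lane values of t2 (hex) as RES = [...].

RES = [0x71, 0x7b, 0xf3, 0x32, 0x32, 0x32, 0x88, 0x88]

  t0: 7b 32 32 88 71 7b 0f 7b
  t1: 71 f3 32 88 34 e1 7b 7b
  t2: 71 7b f3 32 32 32 88 88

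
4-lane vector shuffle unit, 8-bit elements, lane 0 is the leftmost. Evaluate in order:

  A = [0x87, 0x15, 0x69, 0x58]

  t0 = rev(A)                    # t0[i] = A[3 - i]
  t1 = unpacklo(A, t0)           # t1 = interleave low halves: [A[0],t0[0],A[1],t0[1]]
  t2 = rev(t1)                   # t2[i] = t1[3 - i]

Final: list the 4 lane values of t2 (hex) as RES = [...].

RES = [ 0x69  0x15  0x58  0x87 ]

→ t0 |58|69|15|87|
→ t1 |87|58|15|69|
→ t2 |69|15|58|87|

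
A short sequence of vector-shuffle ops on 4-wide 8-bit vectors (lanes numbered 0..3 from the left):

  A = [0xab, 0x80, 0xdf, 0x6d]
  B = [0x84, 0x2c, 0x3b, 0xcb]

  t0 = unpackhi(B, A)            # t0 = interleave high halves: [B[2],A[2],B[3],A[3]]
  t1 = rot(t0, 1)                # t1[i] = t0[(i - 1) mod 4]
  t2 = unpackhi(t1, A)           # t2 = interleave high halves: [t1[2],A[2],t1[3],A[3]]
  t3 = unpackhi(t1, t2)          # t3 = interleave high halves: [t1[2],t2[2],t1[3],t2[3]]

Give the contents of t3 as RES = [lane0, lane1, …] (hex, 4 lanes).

t0 = [0x3b, 0xdf, 0xcb, 0x6d]
t1 = [0x6d, 0x3b, 0xdf, 0xcb]
t2 = [0xdf, 0xdf, 0xcb, 0x6d]
t3 = [0xdf, 0xcb, 0xcb, 0x6d]

RES = [ 0xdf  0xcb  0xcb  0x6d ]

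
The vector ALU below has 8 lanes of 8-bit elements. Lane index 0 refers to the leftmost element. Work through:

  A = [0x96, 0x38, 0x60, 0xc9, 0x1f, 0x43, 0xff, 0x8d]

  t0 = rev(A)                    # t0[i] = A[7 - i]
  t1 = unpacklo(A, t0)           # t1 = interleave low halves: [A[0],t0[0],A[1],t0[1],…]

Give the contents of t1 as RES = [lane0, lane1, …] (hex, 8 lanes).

RES = [0x96, 0x8d, 0x38, 0xff, 0x60, 0x43, 0xc9, 0x1f]

  t0: 8d ff 43 1f c9 60 38 96
  t1: 96 8d 38 ff 60 43 c9 1f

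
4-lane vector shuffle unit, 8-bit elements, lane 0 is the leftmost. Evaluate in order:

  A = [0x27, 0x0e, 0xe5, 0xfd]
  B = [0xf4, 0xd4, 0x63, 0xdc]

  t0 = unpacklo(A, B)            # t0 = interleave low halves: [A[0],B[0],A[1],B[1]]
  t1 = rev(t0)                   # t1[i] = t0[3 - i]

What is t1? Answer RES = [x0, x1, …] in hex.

  t0: 27 f4 0e d4
  t1: d4 0e f4 27

RES = [0xd4, 0x0e, 0xf4, 0x27]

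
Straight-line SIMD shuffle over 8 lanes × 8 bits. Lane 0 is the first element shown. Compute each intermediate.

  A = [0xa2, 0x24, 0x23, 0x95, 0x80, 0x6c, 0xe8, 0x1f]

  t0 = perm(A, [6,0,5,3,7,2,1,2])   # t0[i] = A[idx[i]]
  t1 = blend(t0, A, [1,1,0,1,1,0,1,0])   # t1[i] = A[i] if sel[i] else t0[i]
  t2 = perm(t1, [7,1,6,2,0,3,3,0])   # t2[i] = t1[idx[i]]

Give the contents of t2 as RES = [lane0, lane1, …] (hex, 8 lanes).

t0 = [0xe8, 0xa2, 0x6c, 0x95, 0x1f, 0x23, 0x24, 0x23]
t1 = [0xa2, 0x24, 0x6c, 0x95, 0x80, 0x23, 0xe8, 0x23]
t2 = [0x23, 0x24, 0xe8, 0x6c, 0xa2, 0x95, 0x95, 0xa2]

RES = [0x23, 0x24, 0xe8, 0x6c, 0xa2, 0x95, 0x95, 0xa2]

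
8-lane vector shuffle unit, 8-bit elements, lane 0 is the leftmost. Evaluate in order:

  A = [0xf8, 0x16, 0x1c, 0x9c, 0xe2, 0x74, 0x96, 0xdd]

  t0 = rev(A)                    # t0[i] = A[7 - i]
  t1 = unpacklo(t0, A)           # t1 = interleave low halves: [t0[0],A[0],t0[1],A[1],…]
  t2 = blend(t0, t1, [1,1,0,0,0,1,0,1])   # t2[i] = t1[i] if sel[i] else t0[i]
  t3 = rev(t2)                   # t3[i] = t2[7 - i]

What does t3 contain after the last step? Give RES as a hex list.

t0 = [0xdd, 0x96, 0x74, 0xe2, 0x9c, 0x1c, 0x16, 0xf8]
t1 = [0xdd, 0xf8, 0x96, 0x16, 0x74, 0x1c, 0xe2, 0x9c]
t2 = [0xdd, 0xf8, 0x74, 0xe2, 0x9c, 0x1c, 0x16, 0x9c]
t3 = [0x9c, 0x16, 0x1c, 0x9c, 0xe2, 0x74, 0xf8, 0xdd]

RES = [0x9c, 0x16, 0x1c, 0x9c, 0xe2, 0x74, 0xf8, 0xdd]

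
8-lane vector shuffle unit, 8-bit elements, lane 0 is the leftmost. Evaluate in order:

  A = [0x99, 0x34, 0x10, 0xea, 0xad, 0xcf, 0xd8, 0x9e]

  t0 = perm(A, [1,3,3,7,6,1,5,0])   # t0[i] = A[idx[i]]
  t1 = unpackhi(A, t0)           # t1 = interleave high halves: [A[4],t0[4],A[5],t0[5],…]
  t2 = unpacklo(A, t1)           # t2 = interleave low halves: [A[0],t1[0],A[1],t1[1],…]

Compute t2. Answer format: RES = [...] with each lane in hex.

  t0: 34 ea ea 9e d8 34 cf 99
  t1: ad d8 cf 34 d8 cf 9e 99
  t2: 99 ad 34 d8 10 cf ea 34

RES = [0x99, 0xad, 0x34, 0xd8, 0x10, 0xcf, 0xea, 0x34]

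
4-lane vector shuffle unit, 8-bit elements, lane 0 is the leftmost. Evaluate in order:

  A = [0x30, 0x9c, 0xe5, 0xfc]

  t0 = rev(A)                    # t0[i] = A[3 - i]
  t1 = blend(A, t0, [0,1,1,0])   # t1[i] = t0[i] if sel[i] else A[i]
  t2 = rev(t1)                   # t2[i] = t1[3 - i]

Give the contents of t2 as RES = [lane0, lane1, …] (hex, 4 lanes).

RES = [0xfc, 0x9c, 0xe5, 0x30]

t0 = [0xfc, 0xe5, 0x9c, 0x30]
t1 = [0x30, 0xe5, 0x9c, 0xfc]
t2 = [0xfc, 0x9c, 0xe5, 0x30]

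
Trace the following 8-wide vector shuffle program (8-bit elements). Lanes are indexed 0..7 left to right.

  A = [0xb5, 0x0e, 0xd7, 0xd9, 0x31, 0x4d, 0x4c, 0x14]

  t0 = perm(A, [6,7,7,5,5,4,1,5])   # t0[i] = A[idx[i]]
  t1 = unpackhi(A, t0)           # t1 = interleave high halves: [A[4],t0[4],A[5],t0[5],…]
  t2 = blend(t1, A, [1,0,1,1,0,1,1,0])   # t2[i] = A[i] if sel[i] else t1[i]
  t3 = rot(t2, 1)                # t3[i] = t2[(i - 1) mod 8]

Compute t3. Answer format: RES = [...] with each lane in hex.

RES = [ 0x4d  0xb5  0x4d  0xd7  0xd9  0x4c  0x4d  0x4c ]

t0 = [0x4c, 0x14, 0x14, 0x4d, 0x4d, 0x31, 0x0e, 0x4d]
t1 = [0x31, 0x4d, 0x4d, 0x31, 0x4c, 0x0e, 0x14, 0x4d]
t2 = [0xb5, 0x4d, 0xd7, 0xd9, 0x4c, 0x4d, 0x4c, 0x4d]
t3 = [0x4d, 0xb5, 0x4d, 0xd7, 0xd9, 0x4c, 0x4d, 0x4c]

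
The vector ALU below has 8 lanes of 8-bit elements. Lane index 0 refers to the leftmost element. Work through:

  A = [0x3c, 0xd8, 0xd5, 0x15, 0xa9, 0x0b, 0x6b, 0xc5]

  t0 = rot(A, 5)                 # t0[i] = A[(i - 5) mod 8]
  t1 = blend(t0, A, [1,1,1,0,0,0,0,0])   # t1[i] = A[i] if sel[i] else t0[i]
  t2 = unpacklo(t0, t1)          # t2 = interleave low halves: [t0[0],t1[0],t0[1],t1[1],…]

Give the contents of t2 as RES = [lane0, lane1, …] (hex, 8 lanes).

RES = [ 0x15  0x3c  0xa9  0xd8  0x0b  0xd5  0x6b  0x6b ]

  t0: 15 a9 0b 6b c5 3c d8 d5
  t1: 3c d8 d5 6b c5 3c d8 d5
  t2: 15 3c a9 d8 0b d5 6b 6b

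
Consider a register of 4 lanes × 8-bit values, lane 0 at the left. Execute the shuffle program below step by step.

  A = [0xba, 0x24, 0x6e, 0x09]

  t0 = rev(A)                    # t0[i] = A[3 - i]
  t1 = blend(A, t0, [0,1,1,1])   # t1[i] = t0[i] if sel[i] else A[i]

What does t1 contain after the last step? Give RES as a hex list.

RES = [ 0xba  0x6e  0x24  0xba ]

→ t0 |09|6e|24|ba|
→ t1 |ba|6e|24|ba|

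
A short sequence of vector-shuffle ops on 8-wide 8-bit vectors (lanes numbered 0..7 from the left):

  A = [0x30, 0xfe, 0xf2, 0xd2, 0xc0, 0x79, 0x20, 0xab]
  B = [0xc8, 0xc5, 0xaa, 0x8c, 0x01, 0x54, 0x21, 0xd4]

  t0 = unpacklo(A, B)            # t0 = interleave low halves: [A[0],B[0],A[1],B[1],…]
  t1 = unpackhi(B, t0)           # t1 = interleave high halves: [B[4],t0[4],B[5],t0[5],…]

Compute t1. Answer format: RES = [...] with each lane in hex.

t0 = [0x30, 0xc8, 0xfe, 0xc5, 0xf2, 0xaa, 0xd2, 0x8c]
t1 = [0x01, 0xf2, 0x54, 0xaa, 0x21, 0xd2, 0xd4, 0x8c]

RES = [ 0x01  0xf2  0x54  0xaa  0x21  0xd2  0xd4  0x8c ]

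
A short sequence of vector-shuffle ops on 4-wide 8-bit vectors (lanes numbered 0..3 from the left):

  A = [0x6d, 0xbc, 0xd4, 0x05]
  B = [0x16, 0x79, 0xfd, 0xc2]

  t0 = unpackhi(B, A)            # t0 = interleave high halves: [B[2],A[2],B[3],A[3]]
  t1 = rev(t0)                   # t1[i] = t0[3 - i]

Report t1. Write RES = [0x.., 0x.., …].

t0 = [0xfd, 0xd4, 0xc2, 0x05]
t1 = [0x05, 0xc2, 0xd4, 0xfd]

RES = [0x05, 0xc2, 0xd4, 0xfd]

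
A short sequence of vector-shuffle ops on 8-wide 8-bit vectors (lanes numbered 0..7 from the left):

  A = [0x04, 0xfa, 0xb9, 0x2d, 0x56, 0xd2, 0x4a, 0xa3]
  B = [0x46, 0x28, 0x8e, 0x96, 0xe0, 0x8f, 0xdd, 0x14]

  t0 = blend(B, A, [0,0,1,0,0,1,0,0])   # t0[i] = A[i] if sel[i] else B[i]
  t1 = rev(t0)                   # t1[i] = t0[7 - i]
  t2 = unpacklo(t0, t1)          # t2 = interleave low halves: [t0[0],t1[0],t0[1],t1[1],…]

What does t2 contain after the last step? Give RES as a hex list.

  t0: 46 28 b9 96 e0 d2 dd 14
  t1: 14 dd d2 e0 96 b9 28 46
  t2: 46 14 28 dd b9 d2 96 e0

RES = [ 0x46  0x14  0x28  0xdd  0xb9  0xd2  0x96  0xe0 ]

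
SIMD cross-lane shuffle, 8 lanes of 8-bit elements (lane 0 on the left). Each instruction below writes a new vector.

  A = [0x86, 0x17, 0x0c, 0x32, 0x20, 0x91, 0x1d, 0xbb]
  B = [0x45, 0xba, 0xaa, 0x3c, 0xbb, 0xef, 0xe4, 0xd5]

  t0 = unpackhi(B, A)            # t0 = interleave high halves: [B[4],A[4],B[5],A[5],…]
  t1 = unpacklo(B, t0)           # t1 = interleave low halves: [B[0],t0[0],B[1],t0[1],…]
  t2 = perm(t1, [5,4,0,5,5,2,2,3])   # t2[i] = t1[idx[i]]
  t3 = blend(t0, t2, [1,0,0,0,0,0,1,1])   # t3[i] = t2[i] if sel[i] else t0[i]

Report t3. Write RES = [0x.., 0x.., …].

RES = [ 0xef  0x20  0xef  0x91  0xe4  0x1d  0xba  0x20 ]

  t0: bb 20 ef 91 e4 1d d5 bb
  t1: 45 bb ba 20 aa ef 3c 91
  t2: ef aa 45 ef ef ba ba 20
  t3: ef 20 ef 91 e4 1d ba 20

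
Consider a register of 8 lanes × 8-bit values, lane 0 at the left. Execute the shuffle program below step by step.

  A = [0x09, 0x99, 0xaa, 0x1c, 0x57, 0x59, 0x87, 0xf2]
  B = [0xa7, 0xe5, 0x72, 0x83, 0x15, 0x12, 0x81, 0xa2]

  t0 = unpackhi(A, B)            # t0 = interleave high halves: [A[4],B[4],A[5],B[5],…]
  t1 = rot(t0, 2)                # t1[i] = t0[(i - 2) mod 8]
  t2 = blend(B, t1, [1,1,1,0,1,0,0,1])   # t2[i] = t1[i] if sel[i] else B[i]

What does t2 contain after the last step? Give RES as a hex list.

RES = [ 0xf2  0xa2  0x57  0x83  0x59  0x12  0x81  0x81 ]

t0 = [0x57, 0x15, 0x59, 0x12, 0x87, 0x81, 0xf2, 0xa2]
t1 = [0xf2, 0xa2, 0x57, 0x15, 0x59, 0x12, 0x87, 0x81]
t2 = [0xf2, 0xa2, 0x57, 0x83, 0x59, 0x12, 0x81, 0x81]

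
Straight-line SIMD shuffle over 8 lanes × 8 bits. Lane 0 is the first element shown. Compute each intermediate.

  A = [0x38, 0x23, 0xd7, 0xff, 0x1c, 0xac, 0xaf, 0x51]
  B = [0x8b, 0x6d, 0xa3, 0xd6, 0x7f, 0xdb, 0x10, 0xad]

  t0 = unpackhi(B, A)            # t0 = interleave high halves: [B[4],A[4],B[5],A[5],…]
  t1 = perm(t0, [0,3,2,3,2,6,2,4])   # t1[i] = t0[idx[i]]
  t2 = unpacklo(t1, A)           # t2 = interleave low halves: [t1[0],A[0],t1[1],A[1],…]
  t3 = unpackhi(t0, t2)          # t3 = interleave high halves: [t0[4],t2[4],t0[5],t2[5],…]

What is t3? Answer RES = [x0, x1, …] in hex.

RES = [ 0x10  0xdb  0xaf  0xd7  0xad  0xac  0x51  0xff ]

→ t0 |7f|1c|db|ac|10|af|ad|51|
→ t1 |7f|ac|db|ac|db|ad|db|10|
→ t2 |7f|38|ac|23|db|d7|ac|ff|
→ t3 |10|db|af|d7|ad|ac|51|ff|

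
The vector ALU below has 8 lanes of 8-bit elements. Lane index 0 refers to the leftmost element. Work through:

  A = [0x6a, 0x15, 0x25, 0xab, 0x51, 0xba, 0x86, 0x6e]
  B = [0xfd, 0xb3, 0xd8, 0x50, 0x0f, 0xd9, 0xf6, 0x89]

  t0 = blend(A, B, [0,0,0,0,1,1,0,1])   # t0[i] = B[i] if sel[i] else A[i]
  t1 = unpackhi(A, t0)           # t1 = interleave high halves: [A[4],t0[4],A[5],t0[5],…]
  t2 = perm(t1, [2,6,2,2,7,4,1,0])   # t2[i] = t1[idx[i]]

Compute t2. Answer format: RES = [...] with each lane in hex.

RES = [0xba, 0x6e, 0xba, 0xba, 0x89, 0x86, 0x0f, 0x51]

→ t0 |6a|15|25|ab|0f|d9|86|89|
→ t1 |51|0f|ba|d9|86|86|6e|89|
→ t2 |ba|6e|ba|ba|89|86|0f|51|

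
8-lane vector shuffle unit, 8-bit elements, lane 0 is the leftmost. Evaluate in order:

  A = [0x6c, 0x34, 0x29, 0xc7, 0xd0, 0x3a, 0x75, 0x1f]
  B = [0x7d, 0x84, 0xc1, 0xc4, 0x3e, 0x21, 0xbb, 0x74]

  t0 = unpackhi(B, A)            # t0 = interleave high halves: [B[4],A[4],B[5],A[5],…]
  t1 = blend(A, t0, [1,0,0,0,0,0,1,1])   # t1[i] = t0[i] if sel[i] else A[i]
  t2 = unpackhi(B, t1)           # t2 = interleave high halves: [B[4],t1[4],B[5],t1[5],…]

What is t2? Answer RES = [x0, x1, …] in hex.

t0 = [0x3e, 0xd0, 0x21, 0x3a, 0xbb, 0x75, 0x74, 0x1f]
t1 = [0x3e, 0x34, 0x29, 0xc7, 0xd0, 0x3a, 0x74, 0x1f]
t2 = [0x3e, 0xd0, 0x21, 0x3a, 0xbb, 0x74, 0x74, 0x1f]

RES = [0x3e, 0xd0, 0x21, 0x3a, 0xbb, 0x74, 0x74, 0x1f]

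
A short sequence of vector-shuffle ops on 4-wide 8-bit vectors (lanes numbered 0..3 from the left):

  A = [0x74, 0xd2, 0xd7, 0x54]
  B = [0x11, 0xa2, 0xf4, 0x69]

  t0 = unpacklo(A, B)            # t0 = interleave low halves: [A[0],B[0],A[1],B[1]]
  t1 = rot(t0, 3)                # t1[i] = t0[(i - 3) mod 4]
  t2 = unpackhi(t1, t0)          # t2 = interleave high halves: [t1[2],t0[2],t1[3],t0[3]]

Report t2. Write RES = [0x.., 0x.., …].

RES = [0xa2, 0xd2, 0x74, 0xa2]

  t0: 74 11 d2 a2
  t1: 11 d2 a2 74
  t2: a2 d2 74 a2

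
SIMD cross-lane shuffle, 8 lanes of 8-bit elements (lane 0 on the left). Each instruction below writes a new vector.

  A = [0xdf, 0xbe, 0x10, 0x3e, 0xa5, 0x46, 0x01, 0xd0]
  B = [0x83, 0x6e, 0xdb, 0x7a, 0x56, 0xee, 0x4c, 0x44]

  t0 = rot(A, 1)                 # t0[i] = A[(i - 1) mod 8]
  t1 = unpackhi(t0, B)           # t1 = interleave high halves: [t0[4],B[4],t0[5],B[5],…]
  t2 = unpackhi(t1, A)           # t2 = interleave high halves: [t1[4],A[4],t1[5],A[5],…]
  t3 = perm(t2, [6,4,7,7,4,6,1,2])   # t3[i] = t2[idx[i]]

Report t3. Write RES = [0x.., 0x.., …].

→ t0 |d0|df|be|10|3e|a5|46|01|
→ t1 |3e|56|a5|ee|46|4c|01|44|
→ t2 |46|a5|4c|46|01|01|44|d0|
→ t3 |44|01|d0|d0|01|44|a5|4c|

RES = [ 0x44  0x01  0xd0  0xd0  0x01  0x44  0xa5  0x4c ]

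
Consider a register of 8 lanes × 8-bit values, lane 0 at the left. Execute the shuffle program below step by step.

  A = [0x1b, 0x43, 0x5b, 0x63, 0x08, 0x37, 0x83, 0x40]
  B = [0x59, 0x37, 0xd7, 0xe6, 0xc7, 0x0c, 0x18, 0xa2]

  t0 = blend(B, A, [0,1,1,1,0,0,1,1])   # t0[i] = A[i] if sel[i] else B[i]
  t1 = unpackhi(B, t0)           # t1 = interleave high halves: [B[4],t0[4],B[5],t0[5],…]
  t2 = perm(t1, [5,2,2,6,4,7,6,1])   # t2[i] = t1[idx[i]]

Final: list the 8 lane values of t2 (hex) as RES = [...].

t0 = [0x59, 0x43, 0x5b, 0x63, 0xc7, 0x0c, 0x83, 0x40]
t1 = [0xc7, 0xc7, 0x0c, 0x0c, 0x18, 0x83, 0xa2, 0x40]
t2 = [0x83, 0x0c, 0x0c, 0xa2, 0x18, 0x40, 0xa2, 0xc7]

RES = [ 0x83  0x0c  0x0c  0xa2  0x18  0x40  0xa2  0xc7 ]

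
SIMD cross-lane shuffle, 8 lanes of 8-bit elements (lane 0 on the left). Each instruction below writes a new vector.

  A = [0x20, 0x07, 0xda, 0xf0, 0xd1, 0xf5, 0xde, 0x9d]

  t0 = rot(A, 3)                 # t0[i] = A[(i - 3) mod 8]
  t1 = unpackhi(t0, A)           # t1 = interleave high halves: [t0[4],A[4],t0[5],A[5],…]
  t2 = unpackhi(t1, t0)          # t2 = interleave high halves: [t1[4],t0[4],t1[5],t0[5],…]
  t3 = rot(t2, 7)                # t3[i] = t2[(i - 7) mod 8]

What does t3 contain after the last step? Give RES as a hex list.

t0 = [0xf5, 0xde, 0x9d, 0x20, 0x07, 0xda, 0xf0, 0xd1]
t1 = [0x07, 0xd1, 0xda, 0xf5, 0xf0, 0xde, 0xd1, 0x9d]
t2 = [0xf0, 0x07, 0xde, 0xda, 0xd1, 0xf0, 0x9d, 0xd1]
t3 = [0x07, 0xde, 0xda, 0xd1, 0xf0, 0x9d, 0xd1, 0xf0]

RES = [0x07, 0xde, 0xda, 0xd1, 0xf0, 0x9d, 0xd1, 0xf0]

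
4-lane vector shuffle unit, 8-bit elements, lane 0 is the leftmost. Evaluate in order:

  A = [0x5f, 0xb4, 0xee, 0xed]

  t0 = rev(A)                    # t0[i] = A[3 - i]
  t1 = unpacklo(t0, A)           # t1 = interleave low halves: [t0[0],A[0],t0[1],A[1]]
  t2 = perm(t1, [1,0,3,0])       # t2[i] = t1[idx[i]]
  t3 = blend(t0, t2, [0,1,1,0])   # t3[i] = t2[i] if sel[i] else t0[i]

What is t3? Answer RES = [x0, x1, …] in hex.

RES = [ 0xed  0xed  0xb4  0x5f ]

t0 = [0xed, 0xee, 0xb4, 0x5f]
t1 = [0xed, 0x5f, 0xee, 0xb4]
t2 = [0x5f, 0xed, 0xb4, 0xed]
t3 = [0xed, 0xed, 0xb4, 0x5f]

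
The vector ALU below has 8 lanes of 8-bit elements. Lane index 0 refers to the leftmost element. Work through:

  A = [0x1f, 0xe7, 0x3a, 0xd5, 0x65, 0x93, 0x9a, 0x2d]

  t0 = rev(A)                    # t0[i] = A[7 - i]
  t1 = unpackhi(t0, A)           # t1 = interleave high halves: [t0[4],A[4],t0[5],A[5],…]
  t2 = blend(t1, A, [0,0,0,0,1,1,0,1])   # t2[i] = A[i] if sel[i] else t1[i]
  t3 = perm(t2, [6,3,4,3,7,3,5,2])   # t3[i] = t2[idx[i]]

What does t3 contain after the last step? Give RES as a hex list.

  t0: 2d 9a 93 65 d5 3a e7 1f
  t1: d5 65 3a 93 e7 9a 1f 2d
  t2: d5 65 3a 93 65 93 1f 2d
  t3: 1f 93 65 93 2d 93 93 3a

RES = [ 0x1f  0x93  0x65  0x93  0x2d  0x93  0x93  0x3a ]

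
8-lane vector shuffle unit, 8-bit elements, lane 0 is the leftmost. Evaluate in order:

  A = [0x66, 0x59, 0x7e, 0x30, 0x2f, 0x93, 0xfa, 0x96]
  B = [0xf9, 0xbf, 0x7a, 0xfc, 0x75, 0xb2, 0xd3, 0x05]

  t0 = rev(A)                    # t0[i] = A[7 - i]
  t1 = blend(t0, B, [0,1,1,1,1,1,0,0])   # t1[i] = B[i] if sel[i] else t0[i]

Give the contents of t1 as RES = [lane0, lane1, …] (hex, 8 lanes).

RES = [ 0x96  0xbf  0x7a  0xfc  0x75  0xb2  0x59  0x66 ]

→ t0 |96|fa|93|2f|30|7e|59|66|
→ t1 |96|bf|7a|fc|75|b2|59|66|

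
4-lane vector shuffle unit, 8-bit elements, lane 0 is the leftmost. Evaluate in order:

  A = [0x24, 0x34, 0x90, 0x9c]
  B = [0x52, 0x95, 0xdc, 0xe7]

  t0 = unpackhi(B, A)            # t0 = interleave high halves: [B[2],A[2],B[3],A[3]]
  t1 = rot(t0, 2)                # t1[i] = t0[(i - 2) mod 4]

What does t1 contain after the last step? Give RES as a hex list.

t0 = [0xdc, 0x90, 0xe7, 0x9c]
t1 = [0xe7, 0x9c, 0xdc, 0x90]

RES = [ 0xe7  0x9c  0xdc  0x90 ]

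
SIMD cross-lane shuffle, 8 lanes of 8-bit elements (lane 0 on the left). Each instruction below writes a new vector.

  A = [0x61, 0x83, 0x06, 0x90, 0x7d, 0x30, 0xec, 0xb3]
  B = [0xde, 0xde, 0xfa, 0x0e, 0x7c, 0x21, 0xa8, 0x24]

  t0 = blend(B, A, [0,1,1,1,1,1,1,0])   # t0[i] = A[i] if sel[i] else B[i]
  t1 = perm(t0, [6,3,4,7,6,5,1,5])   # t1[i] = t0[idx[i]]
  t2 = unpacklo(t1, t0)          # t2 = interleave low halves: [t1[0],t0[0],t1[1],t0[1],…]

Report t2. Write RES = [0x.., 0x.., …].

→ t0 |de|83|06|90|7d|30|ec|24|
→ t1 |ec|90|7d|24|ec|30|83|30|
→ t2 |ec|de|90|83|7d|06|24|90|

RES = [ 0xec  0xde  0x90  0x83  0x7d  0x06  0x24  0x90 ]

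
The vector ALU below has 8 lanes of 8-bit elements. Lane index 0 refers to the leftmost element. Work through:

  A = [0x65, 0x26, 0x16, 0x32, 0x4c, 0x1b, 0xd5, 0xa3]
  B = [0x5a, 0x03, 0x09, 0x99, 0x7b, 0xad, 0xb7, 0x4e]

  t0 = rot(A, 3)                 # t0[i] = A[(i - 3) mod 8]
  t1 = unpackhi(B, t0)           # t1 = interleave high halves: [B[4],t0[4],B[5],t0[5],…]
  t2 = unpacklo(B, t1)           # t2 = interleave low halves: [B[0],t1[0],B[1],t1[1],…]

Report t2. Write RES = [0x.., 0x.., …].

RES = [0x5a, 0x7b, 0x03, 0x26, 0x09, 0xad, 0x99, 0x16]

  t0: 1b d5 a3 65 26 16 32 4c
  t1: 7b 26 ad 16 b7 32 4e 4c
  t2: 5a 7b 03 26 09 ad 99 16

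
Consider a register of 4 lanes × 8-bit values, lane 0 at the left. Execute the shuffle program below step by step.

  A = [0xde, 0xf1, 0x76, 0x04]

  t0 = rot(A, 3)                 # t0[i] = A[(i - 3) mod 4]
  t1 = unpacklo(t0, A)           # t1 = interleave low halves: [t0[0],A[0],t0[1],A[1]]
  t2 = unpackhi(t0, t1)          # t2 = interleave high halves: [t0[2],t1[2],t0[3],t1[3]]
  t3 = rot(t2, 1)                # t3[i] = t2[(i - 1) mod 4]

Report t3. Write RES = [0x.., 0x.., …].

  t0: f1 76 04 de
  t1: f1 de 76 f1
  t2: 04 76 de f1
  t3: f1 04 76 de

RES = [0xf1, 0x04, 0x76, 0xde]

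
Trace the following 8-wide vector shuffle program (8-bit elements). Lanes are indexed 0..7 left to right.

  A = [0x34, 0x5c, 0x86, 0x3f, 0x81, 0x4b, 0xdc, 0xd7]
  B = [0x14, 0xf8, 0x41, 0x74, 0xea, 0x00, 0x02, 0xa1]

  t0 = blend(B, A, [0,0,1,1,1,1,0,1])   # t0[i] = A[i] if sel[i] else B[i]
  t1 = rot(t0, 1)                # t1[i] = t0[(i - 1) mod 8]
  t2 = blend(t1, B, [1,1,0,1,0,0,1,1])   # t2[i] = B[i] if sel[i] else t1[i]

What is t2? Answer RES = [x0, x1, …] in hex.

RES = [0x14, 0xf8, 0xf8, 0x74, 0x3f, 0x81, 0x02, 0xa1]

→ t0 |14|f8|86|3f|81|4b|02|d7|
→ t1 |d7|14|f8|86|3f|81|4b|02|
→ t2 |14|f8|f8|74|3f|81|02|a1|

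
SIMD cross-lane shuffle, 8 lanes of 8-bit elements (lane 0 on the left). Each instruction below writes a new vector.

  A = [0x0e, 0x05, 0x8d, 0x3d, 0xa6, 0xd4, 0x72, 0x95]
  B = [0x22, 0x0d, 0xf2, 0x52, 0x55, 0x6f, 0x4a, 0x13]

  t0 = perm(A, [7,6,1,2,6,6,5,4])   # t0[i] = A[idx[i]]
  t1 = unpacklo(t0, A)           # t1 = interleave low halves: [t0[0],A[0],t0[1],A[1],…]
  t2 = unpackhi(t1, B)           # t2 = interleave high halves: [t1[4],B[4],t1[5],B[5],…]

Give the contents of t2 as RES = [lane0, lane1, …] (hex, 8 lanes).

RES = [0x05, 0x55, 0x8d, 0x6f, 0x8d, 0x4a, 0x3d, 0x13]

→ t0 |95|72|05|8d|72|72|d4|a6|
→ t1 |95|0e|72|05|05|8d|8d|3d|
→ t2 |05|55|8d|6f|8d|4a|3d|13|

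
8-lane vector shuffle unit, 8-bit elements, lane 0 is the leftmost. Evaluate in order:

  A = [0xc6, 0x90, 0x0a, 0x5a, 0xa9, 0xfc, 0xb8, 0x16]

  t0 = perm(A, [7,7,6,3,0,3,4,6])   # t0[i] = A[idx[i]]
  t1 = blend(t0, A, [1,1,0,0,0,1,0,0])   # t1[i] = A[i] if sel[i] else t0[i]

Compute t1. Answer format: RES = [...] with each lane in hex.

→ t0 |16|16|b8|5a|c6|5a|a9|b8|
→ t1 |c6|90|b8|5a|c6|fc|a9|b8|

RES = [0xc6, 0x90, 0xb8, 0x5a, 0xc6, 0xfc, 0xa9, 0xb8]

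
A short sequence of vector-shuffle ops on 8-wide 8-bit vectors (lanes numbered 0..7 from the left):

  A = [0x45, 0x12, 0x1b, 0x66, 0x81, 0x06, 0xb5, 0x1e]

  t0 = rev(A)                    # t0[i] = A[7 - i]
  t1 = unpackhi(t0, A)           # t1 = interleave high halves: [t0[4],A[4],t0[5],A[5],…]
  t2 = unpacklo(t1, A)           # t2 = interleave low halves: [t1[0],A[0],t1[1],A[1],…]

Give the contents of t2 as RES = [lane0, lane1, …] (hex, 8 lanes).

RES = [0x66, 0x45, 0x81, 0x12, 0x1b, 0x1b, 0x06, 0x66]

t0 = [0x1e, 0xb5, 0x06, 0x81, 0x66, 0x1b, 0x12, 0x45]
t1 = [0x66, 0x81, 0x1b, 0x06, 0x12, 0xb5, 0x45, 0x1e]
t2 = [0x66, 0x45, 0x81, 0x12, 0x1b, 0x1b, 0x06, 0x66]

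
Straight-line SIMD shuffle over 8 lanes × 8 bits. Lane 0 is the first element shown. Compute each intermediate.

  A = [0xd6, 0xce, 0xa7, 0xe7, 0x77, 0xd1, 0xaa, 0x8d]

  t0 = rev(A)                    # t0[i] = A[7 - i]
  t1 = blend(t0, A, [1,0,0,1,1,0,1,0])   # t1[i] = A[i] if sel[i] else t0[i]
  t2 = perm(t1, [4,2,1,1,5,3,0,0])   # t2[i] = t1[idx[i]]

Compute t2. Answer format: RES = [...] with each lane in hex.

→ t0 |8d|aa|d1|77|e7|a7|ce|d6|
→ t1 |d6|aa|d1|e7|77|a7|aa|d6|
→ t2 |77|d1|aa|aa|a7|e7|d6|d6|

RES = [ 0x77  0xd1  0xaa  0xaa  0xa7  0xe7  0xd6  0xd6 ]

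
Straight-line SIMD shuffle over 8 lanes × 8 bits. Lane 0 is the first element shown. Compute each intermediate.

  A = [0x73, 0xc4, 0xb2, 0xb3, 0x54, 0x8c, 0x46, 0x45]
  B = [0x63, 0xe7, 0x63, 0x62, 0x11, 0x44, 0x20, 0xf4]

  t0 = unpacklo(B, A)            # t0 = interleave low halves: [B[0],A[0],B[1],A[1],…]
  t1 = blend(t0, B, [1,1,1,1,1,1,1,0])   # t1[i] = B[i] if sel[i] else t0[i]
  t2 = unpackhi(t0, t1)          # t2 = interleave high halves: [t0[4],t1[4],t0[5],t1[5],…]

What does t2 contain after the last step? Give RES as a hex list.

RES = [0x63, 0x11, 0xb2, 0x44, 0x62, 0x20, 0xb3, 0xb3]

  t0: 63 73 e7 c4 63 b2 62 b3
  t1: 63 e7 63 62 11 44 20 b3
  t2: 63 11 b2 44 62 20 b3 b3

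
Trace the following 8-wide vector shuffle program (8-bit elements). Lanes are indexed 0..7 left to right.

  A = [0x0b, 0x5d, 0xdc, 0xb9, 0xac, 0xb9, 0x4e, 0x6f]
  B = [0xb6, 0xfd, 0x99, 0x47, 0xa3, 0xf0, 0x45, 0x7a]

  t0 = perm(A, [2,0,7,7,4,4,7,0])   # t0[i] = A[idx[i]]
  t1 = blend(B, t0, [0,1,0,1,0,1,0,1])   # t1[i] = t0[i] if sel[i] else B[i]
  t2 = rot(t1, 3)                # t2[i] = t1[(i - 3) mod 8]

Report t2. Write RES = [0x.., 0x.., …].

→ t0 |dc|0b|6f|6f|ac|ac|6f|0b|
→ t1 |b6|0b|99|6f|a3|ac|45|0b|
→ t2 |ac|45|0b|b6|0b|99|6f|a3|

RES = [ 0xac  0x45  0x0b  0xb6  0x0b  0x99  0x6f  0xa3 ]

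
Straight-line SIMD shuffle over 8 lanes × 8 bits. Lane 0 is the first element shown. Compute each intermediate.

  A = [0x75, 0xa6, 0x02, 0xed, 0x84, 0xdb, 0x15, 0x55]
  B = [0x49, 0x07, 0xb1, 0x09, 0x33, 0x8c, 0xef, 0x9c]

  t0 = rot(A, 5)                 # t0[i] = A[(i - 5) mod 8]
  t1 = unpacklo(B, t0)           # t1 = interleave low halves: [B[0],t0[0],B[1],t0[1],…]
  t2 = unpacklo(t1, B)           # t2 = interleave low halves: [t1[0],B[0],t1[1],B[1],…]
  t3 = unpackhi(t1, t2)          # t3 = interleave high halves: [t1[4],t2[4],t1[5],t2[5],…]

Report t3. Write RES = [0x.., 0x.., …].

RES = [ 0xb1  0x07  0xdb  0xb1  0x09  0x84  0x15  0x09 ]

→ t0 |ed|84|db|15|55|75|a6|02|
→ t1 |49|ed|07|84|b1|db|09|15|
→ t2 |49|49|ed|07|07|b1|84|09|
→ t3 |b1|07|db|b1|09|84|15|09|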